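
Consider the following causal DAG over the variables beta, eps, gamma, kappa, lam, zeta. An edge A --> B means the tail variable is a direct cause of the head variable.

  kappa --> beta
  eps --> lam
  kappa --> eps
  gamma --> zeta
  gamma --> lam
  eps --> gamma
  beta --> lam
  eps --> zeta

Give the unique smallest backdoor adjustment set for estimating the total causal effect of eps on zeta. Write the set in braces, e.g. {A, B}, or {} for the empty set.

Variables eligible for adjustment (non-descendants of eps, excluding eps and zeta): {beta, kappa}.
Backdoor paths from eps to zeta:
  P1: eps <- kappa -> beta -> lam <- gamma -> zeta
Each backdoor path contains an unconditioned collider, so every path is already blocked with the empty conditioning set:
  P1: blocked at collider lam (neither it nor any descendant is in the conditioning set).
The empty set is therefore the unique smallest valid set.

{}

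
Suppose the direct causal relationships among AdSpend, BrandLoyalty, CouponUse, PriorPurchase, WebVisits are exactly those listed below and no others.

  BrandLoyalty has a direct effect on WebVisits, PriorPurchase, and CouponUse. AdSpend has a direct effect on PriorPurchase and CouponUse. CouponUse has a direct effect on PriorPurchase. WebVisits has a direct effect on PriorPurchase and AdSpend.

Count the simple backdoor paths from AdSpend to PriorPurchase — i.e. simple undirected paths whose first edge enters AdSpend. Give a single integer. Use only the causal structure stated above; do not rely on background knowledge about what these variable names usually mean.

3

A backdoor path from AdSpend to PriorPurchase is any simple undirected path whose first edge points into AdSpend (i.e. leaves AdSpend via a parent).
Parents of AdSpend: {WebVisits}.
Enumerating:
  P1: AdSpend <- WebVisits <- BrandLoyalty -> CouponUse -> PriorPurchase
  P2: AdSpend <- WebVisits <- BrandLoyalty -> PriorPurchase
  P3: AdSpend <- WebVisits -> PriorPurchase
That exhausts the simple backdoor paths. Count: 3.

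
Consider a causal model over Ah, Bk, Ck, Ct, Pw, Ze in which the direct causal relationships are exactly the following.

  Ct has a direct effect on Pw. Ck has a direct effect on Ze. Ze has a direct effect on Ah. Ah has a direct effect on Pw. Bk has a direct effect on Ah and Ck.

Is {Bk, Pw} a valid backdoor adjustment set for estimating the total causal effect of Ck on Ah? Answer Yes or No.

No

Backdoor paths from Ck to Ah (paths whose first edge points into Ck):
  P1: Ck <- Bk -> Ah
Condition 1 (no descendant of Ck in the set): FAILS — Pw is a descendant of Ck.
Condition 2 (every backdoor path blocked by {Bk, Pw}):
  P1: blocked at fork node Bk ∈ conditioning set.
{Bk, Pw} does not satisfy the backdoor criterion.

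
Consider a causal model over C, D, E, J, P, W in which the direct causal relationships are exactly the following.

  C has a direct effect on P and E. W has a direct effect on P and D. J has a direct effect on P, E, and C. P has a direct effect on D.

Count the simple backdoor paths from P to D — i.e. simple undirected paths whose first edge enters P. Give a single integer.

A backdoor path from P to D is any simple undirected path whose first edge points into P (i.e. leaves P via a parent).
Parents of P: {C, J, W}.
Enumerating:
  P1: P <- W -> D
That exhausts the simple backdoor paths. Count: 1.

1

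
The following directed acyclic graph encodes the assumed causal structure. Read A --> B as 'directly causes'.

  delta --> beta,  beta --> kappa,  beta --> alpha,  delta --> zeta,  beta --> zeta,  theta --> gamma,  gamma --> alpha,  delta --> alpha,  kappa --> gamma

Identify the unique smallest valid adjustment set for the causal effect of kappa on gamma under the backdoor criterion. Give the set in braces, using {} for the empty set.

Variables eligible for adjustment (non-descendants of kappa, excluding kappa and gamma): {beta, delta, theta, zeta}.
Backdoor paths from kappa to gamma:
  P1: kappa <- beta <- delta -> alpha <- gamma
  P2: kappa <- beta -> zeta <- delta -> alpha <- gamma
  P3: kappa <- beta -> alpha <- gamma
Each backdoor path contains an unconditioned collider, so every path is already blocked with the empty conditioning set:
  P1: blocked at collider alpha (neither it nor any descendant is in the conditioning set).
  P2: blocked at collider zeta (neither it nor any descendant is in the conditioning set).
  P3: blocked at collider alpha (neither it nor any descendant is in the conditioning set).
The empty set is therefore the unique smallest valid set.

{}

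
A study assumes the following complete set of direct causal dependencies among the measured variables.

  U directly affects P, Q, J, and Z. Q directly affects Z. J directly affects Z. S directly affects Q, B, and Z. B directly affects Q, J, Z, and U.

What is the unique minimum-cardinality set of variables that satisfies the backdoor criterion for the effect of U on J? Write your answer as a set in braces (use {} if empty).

Variables eligible for adjustment (non-descendants of U, excluding U and J): {B, S}.
Backdoor paths from U to J:
  P1: U <- B <- S -> Q -> Z <- J
  P2: U <- B <- S -> Z <- J
  P3: U <- B -> J
  P4: U <- B -> Q <- S -> Z <- J
  P5: U <- B -> Q -> Z <- J
  P6: U <- B -> Z <- J
The empty set is not sufficient: P3 (U <- B -> J) has no collider blocking it and no conditioned non-collider, so it is open.
Try {B}:
  P1: blocked at chain node B ∈ conditioning set.
  P2: blocked at chain node B ∈ conditioning set.
  P3: blocked at fork node B ∈ conditioning set.
  P4: blocked at fork node B ∈ conditioning set.
  P5: blocked at fork node B ∈ conditioning set.
  P6: blocked at fork node B ∈ conditioning set.
{B} contains no descendant of U and blocks every backdoor path.
No other singleton works — e.g. {S} leaves P3 open — so {B} is the unique smallest valid adjustment set.

{B}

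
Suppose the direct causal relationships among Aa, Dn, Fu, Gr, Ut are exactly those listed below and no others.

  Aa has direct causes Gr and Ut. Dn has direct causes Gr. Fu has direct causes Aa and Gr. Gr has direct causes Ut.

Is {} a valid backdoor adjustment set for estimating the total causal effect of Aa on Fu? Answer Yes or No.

Backdoor paths from Aa to Fu (paths whose first edge points into Aa):
  P1: Aa <- Ut -> Gr -> Fu
  P2: Aa <- Gr -> Fu
Condition 1 (no descendant of Aa in the set): holds — descendants of Aa are {Fu}; none are in {}.
Condition 2 (every backdoor path blocked by {}):
  P1: open — no interior node is in the conditioning set.
  P2: open — no interior node is in the conditioning set.
{} does not satisfy the backdoor criterion.

No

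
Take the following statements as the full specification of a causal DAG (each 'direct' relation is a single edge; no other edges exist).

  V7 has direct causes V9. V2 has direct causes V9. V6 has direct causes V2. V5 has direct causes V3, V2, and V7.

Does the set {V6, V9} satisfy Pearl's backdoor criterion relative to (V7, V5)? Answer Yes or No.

Yes

Backdoor paths from V7 to V5 (paths whose first edge points into V7):
  P1: V7 <- V9 -> V2 -> V5
Condition 1 (no descendant of V7 in the set): holds — descendants of V7 are {V5}; none are in {V6, V9}.
Condition 2 (every backdoor path blocked by {V6, V9}):
  P1: blocked at fork node V9 ∈ conditioning set.
{V6, V9} satisfies the backdoor criterion.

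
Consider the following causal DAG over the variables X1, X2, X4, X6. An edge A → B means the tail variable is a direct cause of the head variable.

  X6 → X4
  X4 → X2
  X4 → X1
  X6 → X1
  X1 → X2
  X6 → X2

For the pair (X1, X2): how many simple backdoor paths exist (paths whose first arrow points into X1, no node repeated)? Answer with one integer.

A backdoor path from X1 to X2 is any simple undirected path whose first edge points into X1 (i.e. leaves X1 via a parent).
Parents of X1: {X4, X6}.
Enumerating:
  P1: X1 <- X6 -> X4 -> X2
  P2: X1 <- X6 -> X2
  P3: X1 <- X4 <- X6 -> X2
  P4: X1 <- X4 -> X2
That exhausts the simple backdoor paths. Count: 4.

4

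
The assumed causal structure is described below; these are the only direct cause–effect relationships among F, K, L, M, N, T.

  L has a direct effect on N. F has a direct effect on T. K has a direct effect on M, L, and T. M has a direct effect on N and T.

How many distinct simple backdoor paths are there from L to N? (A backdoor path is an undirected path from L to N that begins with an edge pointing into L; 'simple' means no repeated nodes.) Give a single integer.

2

A backdoor path from L to N is any simple undirected path whose first edge points into L (i.e. leaves L via a parent).
Parents of L: {K}.
Enumerating:
  P1: L <- K -> M -> N
  P2: L <- K -> T <- M -> N
That exhausts the simple backdoor paths. Count: 2.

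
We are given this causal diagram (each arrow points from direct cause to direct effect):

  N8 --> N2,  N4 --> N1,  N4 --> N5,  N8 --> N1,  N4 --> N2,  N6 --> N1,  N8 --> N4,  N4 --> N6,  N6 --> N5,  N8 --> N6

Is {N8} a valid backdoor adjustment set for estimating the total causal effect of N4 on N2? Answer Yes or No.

Backdoor paths from N4 to N2 (paths whose first edge points into N4):
  P1: N4 <- N8 -> N2
Condition 1 (no descendant of N4 in the set): holds — descendants of N4 are {N1, N2, N5, N6}; none are in {N8}.
Condition 2 (every backdoor path blocked by {N8}):
  P1: blocked at fork node N8 ∈ conditioning set.
{N8} satisfies the backdoor criterion.

Yes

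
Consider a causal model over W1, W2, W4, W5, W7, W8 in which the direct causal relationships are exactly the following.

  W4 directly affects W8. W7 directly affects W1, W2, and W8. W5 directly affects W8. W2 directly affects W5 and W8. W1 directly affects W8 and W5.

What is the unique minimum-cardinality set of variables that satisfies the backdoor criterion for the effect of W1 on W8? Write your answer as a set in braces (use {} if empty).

{W7}

Variables eligible for adjustment (non-descendants of W1, excluding W1 and W8): {W2, W4, W7}.
Backdoor paths from W1 to W8:
  P1: W1 <- W7 -> W2 -> W5 -> W8
  P2: W1 <- W7 -> W2 -> W8
  P3: W1 <- W7 -> W8
The empty set is not sufficient: P1 (W1 <- W7 -> W2 -> W5 -> W8) has no collider blocking it and no conditioned non-collider, so it is open.
Try {W7}:
  P1: blocked at fork node W7 ∈ conditioning set.
  P2: blocked at fork node W7 ∈ conditioning set.
  P3: blocked at fork node W7 ∈ conditioning set.
{W7} contains no descendant of W1 and blocks every backdoor path.
No other singleton works — e.g. {W2} leaves P3 open — so {W7} is the unique smallest valid adjustment set.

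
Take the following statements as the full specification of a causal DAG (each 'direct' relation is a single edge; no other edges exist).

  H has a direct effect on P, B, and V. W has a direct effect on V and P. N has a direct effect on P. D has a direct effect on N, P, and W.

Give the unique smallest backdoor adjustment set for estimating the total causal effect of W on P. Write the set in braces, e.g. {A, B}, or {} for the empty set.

Variables eligible for adjustment (non-descendants of W, excluding W and P): {B, D, H, N}.
Backdoor paths from W to P:
  P1: W <- D -> N -> P
  P2: W <- D -> P
The empty set is not sufficient: P1 (W <- D -> N -> P) has no collider blocking it and no conditioned non-collider, so it is open.
Try {D}:
  P1: blocked at fork node D ∈ conditioning set.
  P2: blocked at fork node D ∈ conditioning set.
{D} contains no descendant of W and blocks every backdoor path.
No other singleton works — e.g. {H} leaves P1 open — so {D} is the unique smallest valid adjustment set.

{D}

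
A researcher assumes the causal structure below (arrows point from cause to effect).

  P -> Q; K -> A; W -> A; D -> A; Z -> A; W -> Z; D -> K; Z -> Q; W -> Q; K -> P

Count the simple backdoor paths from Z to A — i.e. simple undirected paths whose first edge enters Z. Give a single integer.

3

A backdoor path from Z to A is any simple undirected path whose first edge points into Z (i.e. leaves Z via a parent).
Parents of Z: {W}.
Enumerating:
  P1: Z <- W -> A
  P2: Z <- W -> Q <- P <- K <- D -> A
  P3: Z <- W -> Q <- P <- K -> A
That exhausts the simple backdoor paths. Count: 3.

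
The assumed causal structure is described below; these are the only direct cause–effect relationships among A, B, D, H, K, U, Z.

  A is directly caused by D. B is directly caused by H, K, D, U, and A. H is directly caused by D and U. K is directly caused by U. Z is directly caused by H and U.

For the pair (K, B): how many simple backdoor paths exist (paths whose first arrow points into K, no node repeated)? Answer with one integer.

7

A backdoor path from K to B is any simple undirected path whose first edge points into K (i.e. leaves K via a parent).
Parents of K: {U}.
Enumerating:
  P1: K <- U -> H <- D -> A -> B
  P2: K <- U -> H <- D -> B
  P3: K <- U -> H -> B
  P4: K <- U -> Z <- H <- D -> A -> B
  P5: K <- U -> Z <- H <- D -> B
  P6: K <- U -> Z <- H -> B
  P7: K <- U -> B
That exhausts the simple backdoor paths. Count: 7.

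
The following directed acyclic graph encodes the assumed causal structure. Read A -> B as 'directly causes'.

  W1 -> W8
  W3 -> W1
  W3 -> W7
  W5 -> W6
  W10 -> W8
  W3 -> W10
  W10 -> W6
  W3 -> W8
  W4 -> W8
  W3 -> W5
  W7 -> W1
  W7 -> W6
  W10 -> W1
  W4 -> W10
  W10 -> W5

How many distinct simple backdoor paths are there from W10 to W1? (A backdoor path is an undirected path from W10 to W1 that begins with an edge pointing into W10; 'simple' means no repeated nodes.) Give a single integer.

8

A backdoor path from W10 to W1 is any simple undirected path whose first edge points into W10 (i.e. leaves W10 via a parent).
Parents of W10: {W3, W4}.
Enumerating:
  P1: W10 <- W3 -> W7 -> W1
  P2: W10 <- W3 -> W1
  P3: W10 <- W3 -> W8 <- W1
  P4: W10 <- W3 -> W5 -> W6 <- W7 -> W1
  P5: W10 <- W4 -> W8 <- W3 -> W7 -> W1
  P6: W10 <- W4 -> W8 <- W3 -> W1
  P7: W10 <- W4 -> W8 <- W3 -> W5 -> W6 <- W7 -> W1
  P8: W10 <- W4 -> W8 <- W1
That exhausts the simple backdoor paths. Count: 8.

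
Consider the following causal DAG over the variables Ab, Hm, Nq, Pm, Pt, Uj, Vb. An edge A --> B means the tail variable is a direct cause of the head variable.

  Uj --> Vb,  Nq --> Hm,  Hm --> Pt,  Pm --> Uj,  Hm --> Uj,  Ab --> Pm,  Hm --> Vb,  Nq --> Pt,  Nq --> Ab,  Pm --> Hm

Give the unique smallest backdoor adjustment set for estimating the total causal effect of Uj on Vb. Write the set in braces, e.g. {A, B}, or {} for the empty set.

Variables eligible for adjustment (non-descendants of Uj, excluding Uj and Vb): {Ab, Hm, Nq, Pm, Pt}.
Backdoor paths from Uj to Vb:
  P1: Uj <- Pm <- Ab <- Nq -> Hm -> Vb
  P2: Uj <- Pm <- Ab <- Nq -> Pt <- Hm -> Vb
  P3: Uj <- Pm -> Hm -> Vb
  P4: Uj <- Hm -> Vb
The empty set is not sufficient: P1 (Uj <- Pm <- Ab <- Nq -> Hm -> Vb) has no collider blocking it and no conditioned non-collider, so it is open.
Try {Hm}:
  P1: blocked at chain node Hm ∈ conditioning set.
  P2: blocked at collider Pt (neither it nor any descendant is in the conditioning set).
  P3: blocked at chain node Hm ∈ conditioning set.
  P4: blocked at fork node Hm ∈ conditioning set.
{Hm} contains no descendant of Uj and blocks every backdoor path.
No other singleton works — e.g. {Nq} leaves P3 open — so {Hm} is the unique smallest valid adjustment set.

{Hm}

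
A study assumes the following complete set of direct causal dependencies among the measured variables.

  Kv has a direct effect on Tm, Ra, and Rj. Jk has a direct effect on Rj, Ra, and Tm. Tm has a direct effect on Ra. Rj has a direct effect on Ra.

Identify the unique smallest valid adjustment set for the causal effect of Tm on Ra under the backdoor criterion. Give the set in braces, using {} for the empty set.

{Jk, Kv}

Variables eligible for adjustment (non-descendants of Tm, excluding Tm and Ra): {Jk, Kv, Rj}.
Backdoor paths from Tm to Ra:
  P1: Tm <- Kv -> Rj <- Jk -> Ra
  P2: Tm <- Kv -> Rj -> Ra
  P3: Tm <- Kv -> Ra
  P4: Tm <- Jk -> Rj <- Kv -> Ra
  P5: Tm <- Jk -> Rj -> Ra
  P6: Tm <- Jk -> Ra
The empty set is not sufficient: P2 (Tm <- Kv -> Rj -> Ra) has no collider blocking it and no conditioned non-collider, so it is open.
Try {Jk, Kv}:
  P1: blocked at fork node Kv ∈ conditioning set.
  P2: blocked at fork node Kv ∈ conditioning set.
  P3: blocked at fork node Kv ∈ conditioning set.
  P4: blocked at fork node Jk ∈ conditioning set.
  P5: blocked at fork node Jk ∈ conditioning set.
  P6: blocked at fork node Jk ∈ conditioning set.
{Jk, Kv} contains no descendant of Tm and blocks every backdoor path.
Every element of {Jk, Kv} is needed (dropping Jk leaves P5 open; dropping Kv leaves P2 open), so no proper subset is valid.
Among all size-2 subsets of the eligible variables, only {Jk, Kv} blocks every backdoor path, so it is the unique smallest valid adjustment set.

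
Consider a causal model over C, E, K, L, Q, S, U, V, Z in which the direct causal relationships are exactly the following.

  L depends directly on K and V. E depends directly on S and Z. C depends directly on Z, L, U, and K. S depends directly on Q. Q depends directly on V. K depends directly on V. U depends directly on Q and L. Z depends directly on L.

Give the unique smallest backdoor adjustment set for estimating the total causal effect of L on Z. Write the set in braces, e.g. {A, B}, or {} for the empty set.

{}

Variables eligible for adjustment (non-descendants of L, excluding L and Z): {K, Q, S, V}.
Backdoor paths from L to Z:
  P1: L <- V -> K -> C <- Z
  P2: L <- V -> K -> C <- U <- Q -> S -> E <- Z
  P3: L <- V -> Q -> S -> E <- Z
  P4: L <- V -> Q -> U -> C <- Z
  P5: L <- K <- V -> Q -> S -> E <- Z
  P6: L <- K <- V -> Q -> U -> C <- Z
  P7: L <- K -> C <- Z
  P8: L <- K -> C <- U <- Q -> S -> E <- Z
Each backdoor path contains an unconditioned collider, so every path is already blocked with the empty conditioning set:
  P1: blocked at collider C (neither it nor any descendant is in the conditioning set).
  P2: blocked at collider C (neither it nor any descendant is in the conditioning set).
  P3: blocked at collider E (neither it nor any descendant is in the conditioning set).
  P4: blocked at collider C (neither it nor any descendant is in the conditioning set).
  P5: blocked at collider E (neither it nor any descendant is in the conditioning set).
  P6: blocked at collider C (neither it nor any descendant is in the conditioning set).
  P7: blocked at collider C (neither it nor any descendant is in the conditioning set).
  P8: blocked at collider C (neither it nor any descendant is in the conditioning set).
The empty set is therefore the unique smallest valid set.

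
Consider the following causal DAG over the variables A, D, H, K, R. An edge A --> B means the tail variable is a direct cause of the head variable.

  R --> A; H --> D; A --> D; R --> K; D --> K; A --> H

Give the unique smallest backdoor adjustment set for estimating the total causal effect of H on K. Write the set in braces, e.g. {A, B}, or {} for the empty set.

Variables eligible for adjustment (non-descendants of H, excluding H and K): {A, R}.
Backdoor paths from H to K:
  P1: H <- A <- R -> K
  P2: H <- A -> D -> K
The empty set is not sufficient: P1 (H <- A <- R -> K) has no collider blocking it and no conditioned non-collider, so it is open.
Try {A}:
  P1: blocked at chain node A ∈ conditioning set.
  P2: blocked at fork node A ∈ conditioning set.
{A} contains no descendant of H and blocks every backdoor path.
No other singleton works — e.g. {R} leaves P2 open — so {A} is the unique smallest valid adjustment set.

{A}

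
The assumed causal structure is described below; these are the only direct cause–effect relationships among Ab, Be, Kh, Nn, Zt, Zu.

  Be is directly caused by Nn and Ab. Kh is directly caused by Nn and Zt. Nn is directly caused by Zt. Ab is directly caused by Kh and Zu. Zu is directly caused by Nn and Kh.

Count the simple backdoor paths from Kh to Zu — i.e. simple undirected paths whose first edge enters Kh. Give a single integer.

4

A backdoor path from Kh to Zu is any simple undirected path whose first edge points into Kh (i.e. leaves Kh via a parent).
Parents of Kh: {Nn, Zt}.
Enumerating:
  P1: Kh <- Zt -> Nn -> Zu
  P2: Kh <- Zt -> Nn -> Be <- Ab <- Zu
  P3: Kh <- Nn -> Zu
  P4: Kh <- Nn -> Be <- Ab <- Zu
That exhausts the simple backdoor paths. Count: 4.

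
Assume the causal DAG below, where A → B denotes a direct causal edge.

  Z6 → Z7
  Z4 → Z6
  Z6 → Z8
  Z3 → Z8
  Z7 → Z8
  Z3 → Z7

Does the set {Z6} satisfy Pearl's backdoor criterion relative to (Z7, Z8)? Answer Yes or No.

Backdoor paths from Z7 to Z8 (paths whose first edge points into Z7):
  P1: Z7 <- Z3 -> Z8
  P2: Z7 <- Z6 -> Z8
Condition 1 (no descendant of Z7 in the set): holds — descendants of Z7 are {Z8}; none are in {Z6}.
Condition 2 (every backdoor path blocked by {Z6}):
  P1: open — no interior node is in the conditioning set.
  P2: blocked at fork node Z6 ∈ conditioning set.
{Z6} does not satisfy the backdoor criterion.

No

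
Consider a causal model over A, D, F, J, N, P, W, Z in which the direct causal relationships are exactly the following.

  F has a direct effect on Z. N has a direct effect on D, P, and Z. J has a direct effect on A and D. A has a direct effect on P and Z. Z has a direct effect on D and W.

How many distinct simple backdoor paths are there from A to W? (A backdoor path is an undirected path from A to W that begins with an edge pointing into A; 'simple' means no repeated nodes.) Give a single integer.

2

A backdoor path from A to W is any simple undirected path whose first edge points into A (i.e. leaves A via a parent).
Parents of A: {J}.
Enumerating:
  P1: A <- J -> D <- N -> Z -> W
  P2: A <- J -> D <- Z -> W
That exhausts the simple backdoor paths. Count: 2.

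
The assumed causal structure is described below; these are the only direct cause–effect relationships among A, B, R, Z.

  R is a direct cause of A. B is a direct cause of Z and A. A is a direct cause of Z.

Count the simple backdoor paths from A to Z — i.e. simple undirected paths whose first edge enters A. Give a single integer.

1

A backdoor path from A to Z is any simple undirected path whose first edge points into A (i.e. leaves A via a parent).
Parents of A: {B, R}.
Enumerating:
  P1: A <- B -> Z
That exhausts the simple backdoor paths. Count: 1.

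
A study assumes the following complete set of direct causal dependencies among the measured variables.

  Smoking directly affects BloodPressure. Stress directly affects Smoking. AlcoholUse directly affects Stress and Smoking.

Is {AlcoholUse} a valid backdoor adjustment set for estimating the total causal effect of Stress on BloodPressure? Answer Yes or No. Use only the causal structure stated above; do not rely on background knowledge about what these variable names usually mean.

Backdoor paths from Stress to BloodPressure (paths whose first edge points into Stress):
  P1: Stress <- AlcoholUse -> Smoking -> BloodPressure
Condition 1 (no descendant of Stress in the set): holds — descendants of Stress are {BloodPressure, Smoking}; none are in {AlcoholUse}.
Condition 2 (every backdoor path blocked by {AlcoholUse}):
  P1: blocked at fork node AlcoholUse ∈ conditioning set.
{AlcoholUse} satisfies the backdoor criterion.

Yes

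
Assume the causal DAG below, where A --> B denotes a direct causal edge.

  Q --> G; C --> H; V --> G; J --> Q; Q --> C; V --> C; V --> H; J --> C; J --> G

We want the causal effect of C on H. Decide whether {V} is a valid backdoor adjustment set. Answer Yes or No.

Backdoor paths from C to H (paths whose first edge points into C):
  P1: C <- J -> Q -> G <- V -> H
  P2: C <- J -> G <- V -> H
  P3: C <- Q <- J -> G <- V -> H
  P4: C <- Q -> G <- V -> H
  P5: C <- V -> H
Condition 1 (no descendant of C in the set): holds — descendants of C are {H}; none are in {V}.
Condition 2 (every backdoor path blocked by {V}):
  P1: blocked at collider G (neither it nor any descendant is in the conditioning set).
  P2: blocked at collider G (neither it nor any descendant is in the conditioning set).
  P3: blocked at collider G (neither it nor any descendant is in the conditioning set).
  P4: blocked at collider G (neither it nor any descendant is in the conditioning set).
  P5: blocked at fork node V ∈ conditioning set.
{V} satisfies the backdoor criterion.

Yes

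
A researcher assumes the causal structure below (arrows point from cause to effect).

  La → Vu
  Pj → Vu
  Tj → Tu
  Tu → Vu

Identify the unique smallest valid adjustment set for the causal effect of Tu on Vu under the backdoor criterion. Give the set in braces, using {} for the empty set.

Variables eligible for adjustment (non-descendants of Tu, excluding Tu and Vu): {La, Pj, Tj}.
Backdoor paths from Tu to Vu:
  (none)
With no backdoor paths the empty set already satisfies the criterion, and it is trivially minimal.

{}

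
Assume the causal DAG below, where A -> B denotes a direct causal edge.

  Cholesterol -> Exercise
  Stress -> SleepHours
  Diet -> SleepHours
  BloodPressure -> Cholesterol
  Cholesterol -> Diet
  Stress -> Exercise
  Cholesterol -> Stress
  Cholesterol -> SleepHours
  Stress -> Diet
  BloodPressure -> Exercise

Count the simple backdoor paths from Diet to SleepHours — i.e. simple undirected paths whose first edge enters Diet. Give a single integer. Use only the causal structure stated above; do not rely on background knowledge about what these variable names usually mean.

8

A backdoor path from Diet to SleepHours is any simple undirected path whose first edge points into Diet (i.e. leaves Diet via a parent).
Parents of Diet: {Cholesterol, Stress}.
Enumerating:
  P1: Diet <- Cholesterol <- BloodPressure -> Exercise <- Stress -> SleepHours
  P2: Diet <- Cholesterol -> Stress -> SleepHours
  P3: Diet <- Cholesterol -> Exercise <- Stress -> SleepHours
  P4: Diet <- Cholesterol -> SleepHours
  P5: Diet <- Stress <- Cholesterol -> SleepHours
  P6: Diet <- Stress -> Exercise <- BloodPressure -> Cholesterol -> SleepHours
  P7: Diet <- Stress -> Exercise <- Cholesterol -> SleepHours
  P8: Diet <- Stress -> SleepHours
That exhausts the simple backdoor paths. Count: 8.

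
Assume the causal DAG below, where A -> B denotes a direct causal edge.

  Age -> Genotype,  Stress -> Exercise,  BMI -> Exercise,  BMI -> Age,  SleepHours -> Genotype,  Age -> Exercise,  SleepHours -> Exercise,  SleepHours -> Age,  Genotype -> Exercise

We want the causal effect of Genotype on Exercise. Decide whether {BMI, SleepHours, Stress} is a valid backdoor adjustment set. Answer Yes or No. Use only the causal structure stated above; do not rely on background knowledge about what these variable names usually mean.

No

Backdoor paths from Genotype to Exercise (paths whose first edge points into Genotype):
  P1: Genotype <- SleepHours -> Age <- BMI -> Exercise
  P2: Genotype <- SleepHours -> Age -> Exercise
  P3: Genotype <- SleepHours -> Exercise
  P4: Genotype <- Age <- BMI -> Exercise
  P5: Genotype <- Age <- SleepHours -> Exercise
  P6: Genotype <- Age -> Exercise
Condition 1 (no descendant of Genotype in the set): holds — descendants of Genotype are {Exercise}; none are in {BMI, SleepHours, Stress}.
Condition 2 (every backdoor path blocked by {BMI, SleepHours, Stress}):
  P1: blocked at fork node SleepHours ∈ conditioning set.
  P2: blocked at fork node SleepHours ∈ conditioning set.
  P3: blocked at fork node SleepHours ∈ conditioning set.
  P4: blocked at fork node BMI ∈ conditioning set.
  P5: blocked at fork node SleepHours ∈ conditioning set.
  P6: open — no interior node is in the conditioning set.
{BMI, SleepHours, Stress} does not satisfy the backdoor criterion.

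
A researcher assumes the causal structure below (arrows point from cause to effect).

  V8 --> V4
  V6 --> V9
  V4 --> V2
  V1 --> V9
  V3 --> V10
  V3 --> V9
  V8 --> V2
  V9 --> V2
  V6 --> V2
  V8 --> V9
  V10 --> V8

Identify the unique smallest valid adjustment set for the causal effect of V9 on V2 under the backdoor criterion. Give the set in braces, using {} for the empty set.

Variables eligible for adjustment (non-descendants of V9, excluding V9 and V2): {V1, V10, V3, V4, V6, V8}.
Backdoor paths from V9 to V2:
  P1: V9 <- V3 -> V10 -> V8 -> V4 -> V2
  P2: V9 <- V3 -> V10 -> V8 -> V2
  P3: V9 <- V6 -> V2
  P4: V9 <- V8 -> V4 -> V2
  P5: V9 <- V8 -> V2
The empty set is not sufficient: P1 (V9 <- V3 -> V10 -> V8 -> V4 -> V2) has no collider blocking it and no conditioned non-collider, so it is open.
Try {V6, V8}:
  P1: blocked at chain node V8 ∈ conditioning set.
  P2: blocked at chain node V8 ∈ conditioning set.
  P3: blocked at fork node V6 ∈ conditioning set.
  P4: blocked at fork node V8 ∈ conditioning set.
  P5: blocked at fork node V8 ∈ conditioning set.
{V6, V8} contains no descendant of V9 and blocks every backdoor path.
Every element of {V6, V8} is needed (dropping V6 leaves P3 open; dropping V8 leaves P1 open), so no proper subset is valid.
Among all size-2 subsets of the eligible variables, only {V6, V8} blocks every backdoor path, so it is the unique smallest valid adjustment set.

{V6, V8}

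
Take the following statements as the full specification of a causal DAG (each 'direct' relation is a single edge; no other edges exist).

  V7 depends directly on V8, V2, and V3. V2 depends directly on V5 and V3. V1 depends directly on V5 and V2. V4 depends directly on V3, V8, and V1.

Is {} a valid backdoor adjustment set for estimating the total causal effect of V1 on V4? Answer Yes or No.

Backdoor paths from V1 to V4 (paths whose first edge points into V1):
  P1: V1 <- V5 -> V2 <- V3 -> V4
  P2: V1 <- V5 -> V2 <- V3 -> V7 <- V8 -> V4
  P3: V1 <- V5 -> V2 -> V7 <- V3 -> V4
  P4: V1 <- V5 -> V2 -> V7 <- V8 -> V4
  P5: V1 <- V2 <- V3 -> V4
  P6: V1 <- V2 <- V3 -> V7 <- V8 -> V4
  P7: V1 <- V2 -> V7 <- V3 -> V4
  P8: V1 <- V2 -> V7 <- V8 -> V4
Condition 1 (no descendant of V1 in the set): holds — descendants of V1 are {V4}; none are in {}.
Condition 2 (every backdoor path blocked by {}):
  P1: blocked at collider V2 (neither it nor any descendant is in the conditioning set).
  P2: blocked at collider V2 (neither it nor any descendant is in the conditioning set).
  P3: blocked at collider V7 (neither it nor any descendant is in the conditioning set).
  P4: blocked at collider V7 (neither it nor any descendant is in the conditioning set).
  P5: open — no interior node is in the conditioning set.
  P6: blocked at collider V7 (neither it nor any descendant is in the conditioning set).
  P7: blocked at collider V7 (neither it nor any descendant is in the conditioning set).
  P8: blocked at collider V7 (neither it nor any descendant is in the conditioning set).
{} does not satisfy the backdoor criterion.

No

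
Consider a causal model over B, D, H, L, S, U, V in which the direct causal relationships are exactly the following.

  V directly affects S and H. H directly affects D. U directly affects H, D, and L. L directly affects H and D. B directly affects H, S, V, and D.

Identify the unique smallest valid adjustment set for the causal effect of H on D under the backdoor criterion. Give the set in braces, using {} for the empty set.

{B, L, U}

Variables eligible for adjustment (non-descendants of H, excluding H and D): {B, L, S, U, V}.
Backdoor paths from H to D:
  P1: H <- B -> D
  P2: H <- U -> L -> D
  P3: H <- U -> D
  P4: H <- V <- B -> D
  P5: H <- V -> S <- B -> D
  P6: H <- L <- U -> D
  P7: H <- L -> D
The empty set is not sufficient: P1 (H <- B -> D) has no collider blocking it and no conditioned non-collider, so it is open.
Try {B, L, U}:
  P1: blocked at fork node B ∈ conditioning set.
  P2: blocked at fork node U ∈ conditioning set.
  P3: blocked at fork node U ∈ conditioning set.
  P4: blocked at fork node B ∈ conditioning set.
  P5: blocked at collider S (neither it nor any descendant is in the conditioning set).
  P6: blocked at chain node L ∈ conditioning set.
  P7: blocked at fork node L ∈ conditioning set.
{B, L, U} contains no descendant of H and blocks every backdoor path.
Every element of {B, L, U} is needed (dropping B leaves P1 open; dropping L leaves P7 open; dropping U leaves P3 open), so no proper subset is valid.
Among all size-3 subsets of the eligible variables, only {B, L, U} blocks every backdoor path, so it is the unique smallest valid adjustment set.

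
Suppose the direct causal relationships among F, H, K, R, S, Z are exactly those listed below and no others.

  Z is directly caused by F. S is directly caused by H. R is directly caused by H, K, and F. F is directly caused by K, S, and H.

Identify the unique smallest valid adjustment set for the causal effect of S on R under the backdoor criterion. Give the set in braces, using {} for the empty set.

{H}

Variables eligible for adjustment (non-descendants of S, excluding S and R): {H, K}.
Backdoor paths from S to R:
  P1: S <- H -> F <- K -> R
  P2: S <- H -> F -> R
  P3: S <- H -> R
The empty set is not sufficient: P2 (S <- H -> F -> R) has no collider blocking it and no conditioned non-collider, so it is open.
Try {H}:
  P1: blocked at fork node H ∈ conditioning set.
  P2: blocked at fork node H ∈ conditioning set.
  P3: blocked at fork node H ∈ conditioning set.
{H} contains no descendant of S and blocks every backdoor path.
No other singleton works — e.g. {K} leaves P2 open — so {H} is the unique smallest valid adjustment set.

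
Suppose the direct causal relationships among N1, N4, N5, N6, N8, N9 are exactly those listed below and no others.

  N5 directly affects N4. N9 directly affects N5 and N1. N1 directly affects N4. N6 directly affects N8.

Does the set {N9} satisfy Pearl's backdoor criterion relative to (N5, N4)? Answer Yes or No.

Backdoor paths from N5 to N4 (paths whose first edge points into N5):
  P1: N5 <- N9 -> N1 -> N4
Condition 1 (no descendant of N5 in the set): holds — descendants of N5 are {N4}; none are in {N9}.
Condition 2 (every backdoor path blocked by {N9}):
  P1: blocked at fork node N9 ∈ conditioning set.
{N9} satisfies the backdoor criterion.

Yes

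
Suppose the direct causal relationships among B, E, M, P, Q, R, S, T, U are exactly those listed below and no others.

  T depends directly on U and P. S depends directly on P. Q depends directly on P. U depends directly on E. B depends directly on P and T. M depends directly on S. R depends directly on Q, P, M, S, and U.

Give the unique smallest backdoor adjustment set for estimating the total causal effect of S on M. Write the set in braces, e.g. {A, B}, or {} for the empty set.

Variables eligible for adjustment (non-descendants of S, excluding S and M): {B, E, P, Q, T, U}.
Backdoor paths from S to M:
  P1: S <- P -> Q -> R <- M
  P2: S <- P -> T <- U -> R <- M
  P3: S <- P -> R <- M
  P4: S <- P -> B <- T <- U -> R <- M
Each backdoor path contains an unconditioned collider, so every path is already blocked with the empty conditioning set:
  P1: blocked at collider R (neither it nor any descendant is in the conditioning set).
  P2: blocked at collider T (neither it nor any descendant is in the conditioning set).
  P3: blocked at collider R (neither it nor any descendant is in the conditioning set).
  P4: blocked at collider B (neither it nor any descendant is in the conditioning set).
The empty set is therefore the unique smallest valid set.

{}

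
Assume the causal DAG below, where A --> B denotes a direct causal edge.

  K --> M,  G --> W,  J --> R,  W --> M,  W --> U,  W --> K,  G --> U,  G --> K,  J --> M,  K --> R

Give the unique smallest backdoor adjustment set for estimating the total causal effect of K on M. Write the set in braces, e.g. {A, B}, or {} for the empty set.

{W}

Variables eligible for adjustment (non-descendants of K, excluding K and M): {G, J, U, W}.
Backdoor paths from K to M:
  P1: K <- G -> W -> M
  P2: K <- G -> U <- W -> M
  P3: K <- W -> M
The empty set is not sufficient: P1 (K <- G -> W -> M) has no collider blocking it and no conditioned non-collider, so it is open.
Try {W}:
  P1: blocked at chain node W ∈ conditioning set.
  P2: blocked at collider U (neither it nor any descendant is in the conditioning set).
  P3: blocked at fork node W ∈ conditioning set.
{W} contains no descendant of K and blocks every backdoor path.
No other singleton works — e.g. {G} leaves P3 open — so {W} is the unique smallest valid adjustment set.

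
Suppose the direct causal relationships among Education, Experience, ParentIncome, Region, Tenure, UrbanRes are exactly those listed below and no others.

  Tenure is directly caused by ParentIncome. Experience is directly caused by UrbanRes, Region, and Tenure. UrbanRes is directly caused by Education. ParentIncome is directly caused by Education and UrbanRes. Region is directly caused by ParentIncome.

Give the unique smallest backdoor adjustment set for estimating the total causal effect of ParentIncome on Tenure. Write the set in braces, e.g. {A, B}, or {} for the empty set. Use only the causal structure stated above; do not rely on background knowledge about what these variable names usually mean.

{}

Variables eligible for adjustment (non-descendants of ParentIncome, excluding ParentIncome and Tenure): {Education, UrbanRes}.
Backdoor paths from ParentIncome to Tenure:
  P1: ParentIncome <- Education -> UrbanRes -> Experience <- Tenure
  P2: ParentIncome <- UrbanRes -> Experience <- Tenure
Each backdoor path contains an unconditioned collider, so every path is already blocked with the empty conditioning set:
  P1: blocked at collider Experience (neither it nor any descendant is in the conditioning set).
  P2: blocked at collider Experience (neither it nor any descendant is in the conditioning set).
The empty set is therefore the unique smallest valid set.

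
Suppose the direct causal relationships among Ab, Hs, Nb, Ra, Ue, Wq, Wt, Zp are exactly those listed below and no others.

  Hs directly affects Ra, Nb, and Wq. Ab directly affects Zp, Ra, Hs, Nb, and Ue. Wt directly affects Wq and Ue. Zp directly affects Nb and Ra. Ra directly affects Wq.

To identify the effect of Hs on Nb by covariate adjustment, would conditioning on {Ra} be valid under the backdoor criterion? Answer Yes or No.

No

Backdoor paths from Hs to Nb (paths whose first edge points into Hs):
  P1: Hs <- Ab -> Zp -> Nb
  P2: Hs <- Ab -> Ra <- Zp -> Nb
  P3: Hs <- Ab -> Ue <- Wt -> Wq <- Ra <- Zp -> Nb
  P4: Hs <- Ab -> Nb
Condition 1 (no descendant of Hs in the set): FAILS — Ra is a descendant of Hs.
Condition 2 (every backdoor path blocked by {Ra}):
  P1: open — no interior node is in the conditioning set.
  P2: open — collider(s) Ra are conditioned on (or have a conditioned descendant) and no non-collider on the path is in the set.
  P3: blocked at collider Ue (neither it nor any descendant is in the conditioning set).
  P4: open — no interior node is in the conditioning set.
{Ra} does not satisfy the backdoor criterion.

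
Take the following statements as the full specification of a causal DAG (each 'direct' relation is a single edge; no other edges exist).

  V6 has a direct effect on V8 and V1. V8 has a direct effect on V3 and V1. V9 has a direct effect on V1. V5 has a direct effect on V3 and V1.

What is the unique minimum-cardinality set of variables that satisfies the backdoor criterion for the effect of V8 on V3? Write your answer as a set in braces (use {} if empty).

Variables eligible for adjustment (non-descendants of V8, excluding V8 and V3): {V5, V6, V9}.
Backdoor paths from V8 to V3:
  P1: V8 <- V6 -> V1 <- V5 -> V3
Each backdoor path contains an unconditioned collider, so every path is already blocked with the empty conditioning set:
  P1: blocked at collider V1 (neither it nor any descendant is in the conditioning set).
The empty set is therefore the unique smallest valid set.

{}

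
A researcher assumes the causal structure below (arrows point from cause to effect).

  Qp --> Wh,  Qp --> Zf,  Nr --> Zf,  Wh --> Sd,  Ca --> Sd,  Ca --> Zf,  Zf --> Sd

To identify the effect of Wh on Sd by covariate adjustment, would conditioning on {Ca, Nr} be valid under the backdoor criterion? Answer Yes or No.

No

Backdoor paths from Wh to Sd (paths whose first edge points into Wh):
  P1: Wh <- Qp -> Zf <- Ca -> Sd
  P2: Wh <- Qp -> Zf -> Sd
Condition 1 (no descendant of Wh in the set): holds — descendants of Wh are {Sd}; none are in {Ca, Nr}.
Condition 2 (every backdoor path blocked by {Ca, Nr}):
  P1: blocked at collider Zf (neither it nor any descendant is in the conditioning set).
  P2: open — no interior node is in the conditioning set.
{Ca, Nr} does not satisfy the backdoor criterion.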